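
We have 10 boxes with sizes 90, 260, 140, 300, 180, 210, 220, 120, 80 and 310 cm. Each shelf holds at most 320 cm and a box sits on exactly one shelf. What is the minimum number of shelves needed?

Total = 310 + 300 + 260 + 220 + 210 + 180 + 140 + 120 + 90 + 80 = 1910 cm.
Lower bound: ⌈1910/320⌉ = 6 shelves.
A packing using 7 shelves:
  shelf 1: 310 = 310
  shelf 2: 300 = 300
  shelf 3: 260 = 260
  shelf 4: 220 + 90 = 310
  shelf 5: 210 + 80 = 290
  shelf 6: 180 + 140 = 320
  shelf 7: 120 = 120
No arrangement into 6 shelves stays within capacity, so 7 is optimal.

7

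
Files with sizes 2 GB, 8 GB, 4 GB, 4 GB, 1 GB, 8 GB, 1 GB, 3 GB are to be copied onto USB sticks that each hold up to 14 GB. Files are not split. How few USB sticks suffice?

Total = 8 + 8 + 4 + 4 + 3 + 2 + 1 + 1 = 31 GB.
Lower bound: ⌈31/14⌉ = 3 USB sticks.
A packing using 3 USB sticks:
  USB stick 1: 8 + 4 + 2 = 14
  USB stick 2: 8 + 4 + 1 + 1 = 14
  USB stick 3: 3 = 3
This matches the lower bound, so 3 is optimal.

3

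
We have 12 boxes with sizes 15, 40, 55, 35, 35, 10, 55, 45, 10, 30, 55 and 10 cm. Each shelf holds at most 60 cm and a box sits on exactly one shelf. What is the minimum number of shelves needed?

8

Total = 55 + 55 + 55 + 45 + 40 + 35 + 35 + 30 + 15 + 10 + 10 + 10 = 395 cm.
Lower bound: ⌈395/60⌉ = 7 shelves.
A packing using 8 shelves:
  shelf 1: 55 = 55
  shelf 2: 55 = 55
  shelf 3: 55 = 55
  shelf 4: 45 + 15 = 60
  shelf 5: 40 + 10 + 10 = 60
  shelf 6: 35 + 10 = 45
  shelf 7: 35 = 35
  shelf 8: 30 = 30
No arrangement into 7 shelves stays within capacity, so 8 is optimal.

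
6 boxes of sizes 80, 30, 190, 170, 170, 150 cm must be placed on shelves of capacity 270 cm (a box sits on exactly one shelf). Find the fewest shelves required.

4

Total = 190 + 170 + 170 + 150 + 80 + 30 = 790 cm.
Lower bound: ⌈790/270⌉ = 3 shelves.
Also, 4 boxes each exceed 135 cm, and no two of those can share a shelf, so at least 4 shelves are needed.
A packing using 4 shelves:
  shelf 1: 190 + 80 = 270
  shelf 2: 170 + 30 = 200
  shelf 3: 170 = 170
  shelf 4: 150 = 150
This matches the lower bound, so 4 is optimal.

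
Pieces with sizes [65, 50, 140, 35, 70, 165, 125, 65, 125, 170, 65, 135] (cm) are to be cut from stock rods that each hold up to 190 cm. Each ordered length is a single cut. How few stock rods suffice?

7

Total = 170 + 165 + 140 + 135 + 125 + 125 + 70 + 65 + 65 + 65 + 50 + 35 = 1210 cm.
Lower bound: ⌈1210/190⌉ = 7 stock rods.
A packing using 7 stock rods:
  stock rod 1: 170 = 170
  stock rod 2: 165 = 165
  stock rod 3: 140 + 50 = 190
  stock rod 4: 135 + 35 = 170
  stock rod 5: 125 + 65 = 190
  stock rod 6: 125 + 65 = 190
  stock rod 7: 70 + 65 = 135
This matches the lower bound, so 7 is optimal.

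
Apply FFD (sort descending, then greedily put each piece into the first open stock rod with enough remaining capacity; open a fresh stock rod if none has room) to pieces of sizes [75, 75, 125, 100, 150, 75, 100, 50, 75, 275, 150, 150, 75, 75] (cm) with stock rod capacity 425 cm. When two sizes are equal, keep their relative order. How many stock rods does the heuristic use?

4

Sorted descending: 275, 150, 150, 150, 125, 100, 100, 75, 75, 75, 75, 75, 75, 50.
  275 → stock rod 1 (new)  [load 275/425]
  150 → stock rod 1  [load 425/425]
  150 → stock rod 2 (new)  [load 150/425]
  150 → stock rod 2  [load 300/425]
  125 → stock rod 2  [load 425/425]
  100 → stock rod 3 (new)  [load 100/425]
  100 → stock rod 3  [load 200/425]
  75 → stock rod 3  [load 275/425]
  75 → stock rod 3  [load 350/425]
  75 → stock rod 3  [load 425/425]
  75 → stock rod 4 (new)  [load 75/425]
  75 → stock rod 4  [load 150/425]
  75 → stock rod 4  [load 225/425]
  50 → stock rod 4  [load 275/425]
4 stock rods opened.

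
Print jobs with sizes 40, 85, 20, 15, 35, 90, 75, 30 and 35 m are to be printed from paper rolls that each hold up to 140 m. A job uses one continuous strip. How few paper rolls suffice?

4

Total = 90 + 85 + 75 + 40 + 35 + 35 + 30 + 20 + 15 = 425 m.
Lower bound: ⌈425/140⌉ = 4 paper rolls.
A packing using 4 paper rolls:
  roll 1: 90 + 40 = 130
  roll 2: 85 + 35 + 20 = 140
  roll 3: 75 + 35 + 30 = 140
  roll 4: 15 = 15
This matches the lower bound, so 4 is optimal.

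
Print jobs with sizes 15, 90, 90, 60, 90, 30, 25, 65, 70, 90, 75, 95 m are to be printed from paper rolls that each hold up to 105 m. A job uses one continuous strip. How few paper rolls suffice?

9

Total = 95 + 90 + 90 + 90 + 90 + 75 + 70 + 65 + 60 + 30 + 25 + 15 = 795 m.
Lower bound: ⌈795/105⌉ = 8 paper rolls.
Also, 9 print jobs each exceed 105/2 m, and no two of those can share a roll, so at least 9 paper rolls are needed.
A packing using 9 paper rolls:
  roll 1: 95 = 95
  roll 2: 90 + 15 = 105
  roll 3: 90 = 90
  roll 4: 90 = 90
  roll 5: 90 = 90
  roll 6: 75 + 30 = 105
  roll 7: 70 + 25 = 95
  roll 8: 65 = 65
  roll 9: 60 = 60
This matches the lower bound, so 9 is optimal.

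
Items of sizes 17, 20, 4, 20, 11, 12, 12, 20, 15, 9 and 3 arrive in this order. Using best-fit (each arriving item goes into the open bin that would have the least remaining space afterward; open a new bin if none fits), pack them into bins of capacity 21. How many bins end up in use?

8

  17 → bin 1 (new)  [load 17/21]
  20 → bin 2 (new)  [load 20/21]
  4 → bin 1  [load 21/21]
  20 → bin 3 (new)  [load 20/21]
  11 → bin 4 (new)  [load 11/21]
  12 → bin 5 (new)  [load 12/21]
  12 → bin 6 (new)  [load 12/21]
  20 → bin 7 (new)  [load 20/21]
  15 → bin 8 (new)  [load 15/21]
  9 → bin 5  [load 21/21]
  3 → bin 8  [load 18/21]
8 bins opened.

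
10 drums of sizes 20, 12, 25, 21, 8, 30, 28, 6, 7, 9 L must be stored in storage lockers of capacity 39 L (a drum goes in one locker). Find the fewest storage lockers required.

5

Total = 30 + 28 + 25 + 21 + 20 + 12 + 9 + 8 + 7 + 6 = 166 L.
Lower bound: ⌈166/39⌉ = 5 storage lockers.
A packing using 5 storage lockers:
  locker 1: 30 + 9 = 39
  locker 2: 28 + 8 = 36
  locker 3: 25 + 12 = 37
  locker 4: 21 + 7 + 6 = 34
  locker 5: 20 = 20
This matches the lower bound, so 5 is optimal.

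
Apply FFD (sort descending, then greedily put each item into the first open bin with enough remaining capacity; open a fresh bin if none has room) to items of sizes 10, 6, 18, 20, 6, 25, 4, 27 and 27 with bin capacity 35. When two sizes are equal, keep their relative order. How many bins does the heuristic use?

5

Sorted descending: 27, 27, 25, 20, 18, 10, 6, 6, 4.
  27 → bin 1 (new)  [load 27/35]
  27 → bin 2 (new)  [load 27/35]
  25 → bin 3 (new)  [load 25/35]
  20 → bin 4 (new)  [load 20/35]
  18 → bin 5 (new)  [load 18/35]
  10 → bin 3  [load 35/35]
  6 → bin 1  [load 33/35]
  6 → bin 2  [load 33/35]
  4 → bin 4  [load 24/35]
5 bins opened.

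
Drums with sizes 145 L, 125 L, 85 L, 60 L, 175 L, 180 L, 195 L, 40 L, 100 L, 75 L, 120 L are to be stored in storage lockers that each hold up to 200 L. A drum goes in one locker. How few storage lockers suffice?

7

Total = 195 + 180 + 175 + 145 + 125 + 120 + 100 + 85 + 75 + 60 + 40 = 1300 L.
Lower bound: ⌈1300/200⌉ = 7 storage lockers.
A packing using 7 storage lockers:
  locker 1: 195 = 195
  locker 2: 180 = 180
  locker 3: 175 = 175
  locker 4: 145 + 40 = 185
  locker 5: 125 + 75 = 200
  locker 6: 120 + 60 = 180
  locker 7: 100 + 85 = 185
This matches the lower bound, so 7 is optimal.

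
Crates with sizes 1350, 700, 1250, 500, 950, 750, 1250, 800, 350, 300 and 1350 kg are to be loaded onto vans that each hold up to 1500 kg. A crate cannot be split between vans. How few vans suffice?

7

Total = 1350 + 1350 + 1250 + 1250 + 950 + 800 + 750 + 700 + 500 + 350 + 300 = 9550 kg.
Lower bound: ⌈9550/1500⌉ = 7 vans.
A packing using 7 vans:
  van 1: 1350 = 1350
  van 2: 1350 = 1350
  van 3: 1250 = 1250
  van 4: 1250 = 1250
  van 5: 950 + 500 = 1450
  van 6: 800 + 700 = 1500
  van 7: 750 + 350 + 300 = 1400
This matches the lower bound, so 7 is optimal.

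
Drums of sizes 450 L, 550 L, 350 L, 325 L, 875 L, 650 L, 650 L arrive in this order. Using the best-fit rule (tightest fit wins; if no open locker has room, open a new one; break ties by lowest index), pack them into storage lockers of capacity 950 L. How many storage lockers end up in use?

  450 → locker 1 (new)  [load 450/950]
  550 → locker 2 (new)  [load 550/950]
  350 → locker 2  [load 900/950]
  325 → locker 1  [load 775/950]
  875 → locker 3 (new)  [load 875/950]
  650 → locker 4 (new)  [load 650/950]
  650 → locker 5 (new)  [load 650/950]
5 storage lockers opened.

5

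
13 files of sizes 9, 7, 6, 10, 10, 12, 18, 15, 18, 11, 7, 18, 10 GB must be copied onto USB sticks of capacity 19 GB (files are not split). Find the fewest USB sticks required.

Total = 18 + 18 + 18 + 15 + 12 + 11 + 10 + 10 + 10 + 9 + 7 + 7 + 6 = 151 GB.
Lower bound: ⌈151/19⌉ = 8 USB sticks.
Also, 9 files each exceed 19/2 GB, and no two of those can share a USB stick, so at least 9 USB sticks are needed.
A packing using 9 USB sticks:
  USB stick 1: 18 = 18
  USB stick 2: 18 = 18
  USB stick 3: 18 = 18
  USB stick 4: 15 = 15
  USB stick 5: 12 + 7 = 19
  USB stick 6: 11 + 7 = 18
  USB stick 7: 10 + 9 = 19
  USB stick 8: 10 + 6 = 16
  USB stick 9: 10 = 10
This matches the lower bound, so 9 is optimal.

9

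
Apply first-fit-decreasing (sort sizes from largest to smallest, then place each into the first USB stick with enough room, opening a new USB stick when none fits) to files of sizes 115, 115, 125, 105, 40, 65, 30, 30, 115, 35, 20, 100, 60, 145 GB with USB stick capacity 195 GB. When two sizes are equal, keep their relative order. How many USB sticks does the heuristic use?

Sorted descending: 145, 125, 115, 115, 115, 105, 100, 65, 60, 40, 35, 30, 30, 20.
  145 → USB stick 1 (new)  [load 145/195]
  125 → USB stick 2 (new)  [load 125/195]
  115 → USB stick 3 (new)  [load 115/195]
  115 → USB stick 4 (new)  [load 115/195]
  115 → USB stick 5 (new)  [load 115/195]
  105 → USB stick 6 (new)  [load 105/195]
  100 → USB stick 7 (new)  [load 100/195]
  65 → USB stick 2  [load 190/195]
  60 → USB stick 3  [load 175/195]
  40 → USB stick 1  [load 185/195]
  35 → USB stick 4  [load 150/195]
  30 → USB stick 4  [load 180/195]
  30 → USB stick 5  [load 145/195]
  20 → USB stick 3  [load 195/195]
7 USB sticks opened.

7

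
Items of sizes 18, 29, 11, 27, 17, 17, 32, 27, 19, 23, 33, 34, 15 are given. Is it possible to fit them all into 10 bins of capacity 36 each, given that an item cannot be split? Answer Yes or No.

A valid assignment using 10 bins:
  bin 1: 34 = 34
  bin 2: 33 = 33
  bin 3: 32 = 32
  bin 4: 29 = 29
  bin 5: 27 = 27
  bin 6: 27 = 27
  bin 7: 23 + 11 = 34
  bin 8: 19 + 17 = 36
  bin 9: 18 + 17 = 35
  bin 10: 15 = 15
Every load is within 36, so 10 bins suffice.

Yes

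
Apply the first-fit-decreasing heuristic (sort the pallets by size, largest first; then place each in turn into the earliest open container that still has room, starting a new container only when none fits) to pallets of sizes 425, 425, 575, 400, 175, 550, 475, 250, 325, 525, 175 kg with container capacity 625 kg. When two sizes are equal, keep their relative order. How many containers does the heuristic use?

8

Sorted descending: 575, 550, 525, 475, 425, 425, 400, 325, 250, 175, 175.
  575 → container 1 (new)  [load 575/625]
  550 → container 2 (new)  [load 550/625]
  525 → container 3 (new)  [load 525/625]
  475 → container 4 (new)  [load 475/625]
  425 → container 5 (new)  [load 425/625]
  425 → container 6 (new)  [load 425/625]
  400 → container 7 (new)  [load 400/625]
  325 → container 8 (new)  [load 325/625]
  250 → container 8  [load 575/625]
  175 → container 5  [load 600/625]
  175 → container 6  [load 600/625]
8 containers opened.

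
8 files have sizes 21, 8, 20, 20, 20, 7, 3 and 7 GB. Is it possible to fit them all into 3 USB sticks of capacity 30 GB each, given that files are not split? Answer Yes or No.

Total = 106 GB; ⌈106/30⌉ = 4.
At least 4 USB sticks are required, but only 3 are allowed.

No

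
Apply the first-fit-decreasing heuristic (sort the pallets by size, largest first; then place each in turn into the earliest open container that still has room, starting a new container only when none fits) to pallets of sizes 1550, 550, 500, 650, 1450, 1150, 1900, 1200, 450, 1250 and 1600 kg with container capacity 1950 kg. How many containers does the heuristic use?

Sorted descending: 1900, 1600, 1550, 1450, 1250, 1200, 1150, 650, 550, 500, 450.
  1900 → container 1 (new)  [load 1900/1950]
  1600 → container 2 (new)  [load 1600/1950]
  1550 → container 3 (new)  [load 1550/1950]
  1450 → container 4 (new)  [load 1450/1950]
  1250 → container 5 (new)  [load 1250/1950]
  1200 → container 6 (new)  [load 1200/1950]
  1150 → container 7 (new)  [load 1150/1950]
  650 → container 5  [load 1900/1950]
  550 → container 6  [load 1750/1950]
  500 → container 4  [load 1950/1950]
  450 → container 7  [load 1600/1950]
7 containers opened.

7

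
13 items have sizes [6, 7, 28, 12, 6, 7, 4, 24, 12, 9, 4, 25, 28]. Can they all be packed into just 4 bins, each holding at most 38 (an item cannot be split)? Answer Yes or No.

Total = 172; ⌈172/38⌉ = 5.
At least 5 bins are required, but only 4 are allowed.

No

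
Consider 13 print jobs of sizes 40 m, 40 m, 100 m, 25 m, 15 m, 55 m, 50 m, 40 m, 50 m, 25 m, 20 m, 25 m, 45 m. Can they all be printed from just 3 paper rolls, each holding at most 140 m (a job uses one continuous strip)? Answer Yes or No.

No

Total = 530 m; ⌈530/140⌉ = 4.
At least 4 paper rolls are required, but only 3 are allowed.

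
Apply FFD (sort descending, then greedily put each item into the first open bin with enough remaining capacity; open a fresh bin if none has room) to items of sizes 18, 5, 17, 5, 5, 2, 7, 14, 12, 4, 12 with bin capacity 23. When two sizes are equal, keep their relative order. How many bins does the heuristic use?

5

Sorted descending: 18, 17, 14, 12, 12, 7, 5, 5, 5, 4, 2.
  18 → bin 1 (new)  [load 18/23]
  17 → bin 2 (new)  [load 17/23]
  14 → bin 3 (new)  [load 14/23]
  12 → bin 4 (new)  [load 12/23]
  12 → bin 5 (new)  [load 12/23]
  7 → bin 3  [load 21/23]
  5 → bin 1  [load 23/23]
  5 → bin 2  [load 22/23]
  5 → bin 4  [load 17/23]
  4 → bin 4  [load 21/23]
  2 → bin 3  [load 23/23]
5 bins opened.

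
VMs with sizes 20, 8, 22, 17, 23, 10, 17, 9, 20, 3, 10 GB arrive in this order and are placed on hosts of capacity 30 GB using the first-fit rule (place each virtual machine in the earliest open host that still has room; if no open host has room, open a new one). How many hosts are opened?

  20 → host 1 (new)  [load 20/30]
  8 → host 1  [load 28/30]
  22 → host 2 (new)  [load 22/30]
  17 → host 3 (new)  [load 17/30]
  23 → host 4 (new)  [load 23/30]
  10 → host 3  [load 27/30]
  17 → host 5 (new)  [load 17/30]
  9 → host 5  [load 26/30]
  20 → host 6 (new)  [load 20/30]
  3 → host 2  [load 25/30]
  10 → host 6  [load 30/30]
6 hosts opened.

6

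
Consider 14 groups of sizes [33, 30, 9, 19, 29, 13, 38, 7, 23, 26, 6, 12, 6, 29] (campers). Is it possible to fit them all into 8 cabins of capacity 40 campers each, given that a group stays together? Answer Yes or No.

Yes

A valid assignment using 8 cabins:
  cabin 1: 38 = 38
  cabin 2: 33 + 7 = 40
  cabin 3: 30 + 9 = 39
  cabin 4: 29 + 6 = 35
  cabin 5: 29 + 6 = 35
  cabin 6: 26 + 13 = 39
  cabin 7: 23 + 12 = 35
  cabin 8: 19 = 19
Every load is within 40 campers, so 8 cabins suffice.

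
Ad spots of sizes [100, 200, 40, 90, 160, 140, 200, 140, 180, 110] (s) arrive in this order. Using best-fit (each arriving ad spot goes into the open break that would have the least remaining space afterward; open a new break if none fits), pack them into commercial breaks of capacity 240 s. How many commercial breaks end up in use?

  100 → break 1 (new)  [load 100/240]
  200 → break 2 (new)  [load 200/240]
  40 → break 2  [load 240/240]
  90 → break 1  [load 190/240]
  160 → break 3 (new)  [load 160/240]
  140 → break 4 (new)  [load 140/240]
  200 → break 5 (new)  [load 200/240]
  140 → break 6 (new)  [load 140/240]
  180 → break 7 (new)  [load 180/240]
  110 → break 8 (new)  [load 110/240]
8 commercial breaks opened.

8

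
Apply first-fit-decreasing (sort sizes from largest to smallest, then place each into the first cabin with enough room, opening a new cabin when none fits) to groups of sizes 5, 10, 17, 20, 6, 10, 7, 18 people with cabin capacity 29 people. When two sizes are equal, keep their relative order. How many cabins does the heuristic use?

Sorted descending: 20, 18, 17, 10, 10, 7, 6, 5.
  20 → cabin 1 (new)  [load 20/29]
  18 → cabin 2 (new)  [load 18/29]
  17 → cabin 3 (new)  [load 17/29]
  10 → cabin 2  [load 28/29]
  10 → cabin 3  [load 27/29]
  7 → cabin 1  [load 27/29]
  6 → cabin 4 (new)  [load 6/29]
  5 → cabin 4  [load 11/29]
4 cabins opened.

4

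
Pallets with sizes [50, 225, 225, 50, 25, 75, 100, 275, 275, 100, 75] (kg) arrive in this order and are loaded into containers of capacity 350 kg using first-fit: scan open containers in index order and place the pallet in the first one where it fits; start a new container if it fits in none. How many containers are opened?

  50 → container 1 (new)  [load 50/350]
  225 → container 1  [load 275/350]
  225 → container 2 (new)  [load 225/350]
  50 → container 1  [load 325/350]
  25 → container 1  [load 350/350]
  75 → container 2  [load 300/350]
  100 → container 3 (new)  [load 100/350]
  275 → container 4 (new)  [load 275/350]
  275 → container 5 (new)  [load 275/350]
  100 → container 3  [load 200/350]
  75 → container 3  [load 275/350]
5 containers opened.

5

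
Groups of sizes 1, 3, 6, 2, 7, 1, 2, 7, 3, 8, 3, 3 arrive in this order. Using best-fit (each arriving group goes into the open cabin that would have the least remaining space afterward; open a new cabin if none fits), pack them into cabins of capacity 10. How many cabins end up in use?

  1 → cabin 1 (new)  [load 1/10]
  3 → cabin 1  [load 4/10]
  6 → cabin 1  [load 10/10]
  2 → cabin 2 (new)  [load 2/10]
  7 → cabin 2  [load 9/10]
  1 → cabin 2  [load 10/10]
  2 → cabin 3 (new)  [load 2/10]
  7 → cabin 3  [load 9/10]
  3 → cabin 4 (new)  [load 3/10]
  8 → cabin 5 (new)  [load 8/10]
  3 → cabin 4  [load 6/10]
  3 → cabin 4  [load 9/10]
5 cabins opened.

5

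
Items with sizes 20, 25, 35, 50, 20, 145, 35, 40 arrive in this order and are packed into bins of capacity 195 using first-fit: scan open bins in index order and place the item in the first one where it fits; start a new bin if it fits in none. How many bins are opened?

  20 → bin 1 (new)  [load 20/195]
  25 → bin 1  [load 45/195]
  35 → bin 1  [load 80/195]
  50 → bin 1  [load 130/195]
  20 → bin 1  [load 150/195]
  145 → bin 2 (new)  [load 145/195]
  35 → bin 1  [load 185/195]
  40 → bin 2  [load 185/195]
2 bins opened.

2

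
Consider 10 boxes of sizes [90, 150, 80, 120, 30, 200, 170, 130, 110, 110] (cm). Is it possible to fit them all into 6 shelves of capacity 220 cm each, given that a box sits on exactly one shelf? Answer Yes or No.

A valid assignment using 6 shelves:
  shelf 1: 200 = 200
  shelf 2: 170 + 30 = 200
  shelf 3: 150 = 150
  shelf 4: 130 + 90 = 220
  shelf 5: 120 + 80 = 200
  shelf 6: 110 + 110 = 220
Every load is within 220 cm, so 6 shelves suffice.

Yes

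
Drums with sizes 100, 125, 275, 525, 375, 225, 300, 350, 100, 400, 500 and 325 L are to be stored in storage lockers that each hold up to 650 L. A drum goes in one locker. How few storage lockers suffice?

Total = 525 + 500 + 400 + 375 + 350 + 325 + 300 + 275 + 225 + 125 + 100 + 100 = 3600 L.
Lower bound: ⌈3600/650⌉ = 6 storage lockers.
A packing using 6 storage lockers:
  locker 1: 525 + 125 = 650
  locker 2: 500 + 100 = 600
  locker 3: 400 + 225 = 625
  locker 4: 375 + 275 = 650
  locker 5: 350 + 300 = 650
  locker 6: 325 + 100 = 425
This matches the lower bound, so 6 is optimal.

6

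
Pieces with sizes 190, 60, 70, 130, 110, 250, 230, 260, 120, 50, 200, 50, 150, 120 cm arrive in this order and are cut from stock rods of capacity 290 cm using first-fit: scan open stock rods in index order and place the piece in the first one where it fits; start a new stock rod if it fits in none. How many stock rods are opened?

8

  190 → stock rod 1 (new)  [load 190/290]
  60 → stock rod 1  [load 250/290]
  70 → stock rod 2 (new)  [load 70/290]
  130 → stock rod 2  [load 200/290]
  110 → stock rod 3 (new)  [load 110/290]
  250 → stock rod 4 (new)  [load 250/290]
  230 → stock rod 5 (new)  [load 230/290]
  260 → stock rod 6 (new)  [load 260/290]
  120 → stock rod 3  [load 230/290]
  50 → stock rod 2  [load 250/290]
  200 → stock rod 7 (new)  [load 200/290]
  50 → stock rod 3  [load 280/290]
  150 → stock rod 8 (new)  [load 150/290]
  120 → stock rod 8  [load 270/290]
8 stock rods opened.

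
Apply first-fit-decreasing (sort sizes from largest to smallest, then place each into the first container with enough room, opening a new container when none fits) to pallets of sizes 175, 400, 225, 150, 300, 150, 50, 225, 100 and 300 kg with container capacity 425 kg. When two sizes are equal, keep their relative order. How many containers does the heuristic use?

6

Sorted descending: 400, 300, 300, 225, 225, 175, 150, 150, 100, 50.
  400 → container 1 (new)  [load 400/425]
  300 → container 2 (new)  [load 300/425]
  300 → container 3 (new)  [load 300/425]
  225 → container 4 (new)  [load 225/425]
  225 → container 5 (new)  [load 225/425]
  175 → container 4  [load 400/425]
  150 → container 5  [load 375/425]
  150 → container 6 (new)  [load 150/425]
  100 → container 2  [load 400/425]
  50 → container 3  [load 350/425]
6 containers opened.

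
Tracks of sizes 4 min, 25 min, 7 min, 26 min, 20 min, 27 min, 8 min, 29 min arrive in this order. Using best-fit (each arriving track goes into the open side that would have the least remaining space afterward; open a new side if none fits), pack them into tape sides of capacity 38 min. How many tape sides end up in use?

5

  4 → side 1 (new)  [load 4/38]
  25 → side 1  [load 29/38]
  7 → side 1  [load 36/38]
  26 → side 2 (new)  [load 26/38]
  20 → side 3 (new)  [load 20/38]
  27 → side 4 (new)  [load 27/38]
  8 → side 4  [load 35/38]
  29 → side 5 (new)  [load 29/38]
5 tape sides opened.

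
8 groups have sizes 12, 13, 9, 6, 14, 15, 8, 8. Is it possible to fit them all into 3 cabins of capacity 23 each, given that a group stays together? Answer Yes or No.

Total = 85; ⌈85/23⌉ = 4.
At least 4 cabins are required, but only 3 are allowed.

No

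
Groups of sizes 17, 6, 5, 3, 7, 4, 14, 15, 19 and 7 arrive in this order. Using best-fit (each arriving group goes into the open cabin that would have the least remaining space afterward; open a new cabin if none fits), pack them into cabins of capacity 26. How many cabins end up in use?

5

  17 → cabin 1 (new)  [load 17/26]
  6 → cabin 1  [load 23/26]
  5 → cabin 2 (new)  [load 5/26]
  3 → cabin 1  [load 26/26]
  7 → cabin 2  [load 12/26]
  4 → cabin 2  [load 16/26]
  14 → cabin 3 (new)  [load 14/26]
  15 → cabin 4 (new)  [load 15/26]
  19 → cabin 5 (new)  [load 19/26]
  7 → cabin 5  [load 26/26]
5 cabins opened.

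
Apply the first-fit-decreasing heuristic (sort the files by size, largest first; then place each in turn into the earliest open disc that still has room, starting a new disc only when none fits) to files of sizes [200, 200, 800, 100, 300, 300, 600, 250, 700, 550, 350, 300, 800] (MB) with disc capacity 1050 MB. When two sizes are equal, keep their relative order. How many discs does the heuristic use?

Sorted descending: 800, 800, 700, 600, 550, 350, 300, 300, 300, 250, 200, 200, 100.
  800 → disc 1 (new)  [load 800/1050]
  800 → disc 2 (new)  [load 800/1050]
  700 → disc 3 (new)  [load 700/1050]
  600 → disc 4 (new)  [load 600/1050]
  550 → disc 5 (new)  [load 550/1050]
  350 → disc 3  [load 1050/1050]
  300 → disc 4  [load 900/1050]
  300 → disc 5  [load 850/1050]
  300 → disc 6 (new)  [load 300/1050]
  250 → disc 1  [load 1050/1050]
  200 → disc 2  [load 1000/1050]
  200 → disc 5  [load 1050/1050]
  100 → disc 4  [load 1000/1050]
6 discs opened.

6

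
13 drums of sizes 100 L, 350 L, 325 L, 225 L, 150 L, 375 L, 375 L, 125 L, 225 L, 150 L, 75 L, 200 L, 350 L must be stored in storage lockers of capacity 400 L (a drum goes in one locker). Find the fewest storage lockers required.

Total = 375 + 375 + 350 + 350 + 325 + 225 + 225 + 200 + 150 + 150 + 125 + 100 + 75 = 3025 L.
Lower bound: ⌈3025/400⌉ = 8 storage lockers.
A packing using 9 storage lockers:
  locker 1: 375 = 375
  locker 2: 375 = 375
  locker 3: 350 = 350
  locker 4: 350 = 350
  locker 5: 325 + 75 = 400
  locker 6: 225 + 150 = 375
  locker 7: 225 + 150 = 375
  locker 8: 200 + 125 = 325
  locker 9: 100 = 100
No arrangement into 8 storage lockers stays within capacity, so 9 is optimal.

9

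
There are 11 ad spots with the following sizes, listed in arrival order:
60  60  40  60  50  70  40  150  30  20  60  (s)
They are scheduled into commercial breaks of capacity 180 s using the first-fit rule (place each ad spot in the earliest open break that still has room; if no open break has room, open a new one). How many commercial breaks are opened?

  60 → break 1 (new)  [load 60/180]
  60 → break 1  [load 120/180]
  40 → break 1  [load 160/180]
  60 → break 2 (new)  [load 60/180]
  50 → break 2  [load 110/180]
  70 → break 2  [load 180/180]
  40 → break 3 (new)  [load 40/180]
  150 → break 4 (new)  [load 150/180]
  30 → break 3  [load 70/180]
  20 → break 1  [load 180/180]
  60 → break 3  [load 130/180]
4 commercial breaks opened.

4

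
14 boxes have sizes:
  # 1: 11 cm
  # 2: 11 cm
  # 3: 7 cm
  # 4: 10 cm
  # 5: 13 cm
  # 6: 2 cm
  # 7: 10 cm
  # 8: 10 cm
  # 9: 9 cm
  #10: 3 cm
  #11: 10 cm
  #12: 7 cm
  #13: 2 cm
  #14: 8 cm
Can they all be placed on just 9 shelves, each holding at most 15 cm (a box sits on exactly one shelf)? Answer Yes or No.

No

Total = 113 cm; ⌈113/15⌉ = 8.
9 boxes each exceed half the capacity and cannot share a shelf, forcing at least 9 shelves.
The bound of 9 does not rule out 9, but exhaustive search shows no assignment into 9 shelves of capacity 15 cm exists — the minimum is 10.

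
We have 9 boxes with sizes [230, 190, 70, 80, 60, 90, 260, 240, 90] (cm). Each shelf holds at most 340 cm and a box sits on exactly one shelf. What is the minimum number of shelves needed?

Total = 260 + 240 + 230 + 190 + 90 + 90 + 80 + 70 + 60 = 1310 cm.
Lower bound: ⌈1310/340⌉ = 4 shelves.
A packing using 4 shelves:
  shelf 1: 260 + 80 = 340
  shelf 2: 240 + 90 = 330
  shelf 3: 230 + 90 = 320
  shelf 4: 190 + 70 + 60 = 320
This matches the lower bound, so 4 is optimal.

4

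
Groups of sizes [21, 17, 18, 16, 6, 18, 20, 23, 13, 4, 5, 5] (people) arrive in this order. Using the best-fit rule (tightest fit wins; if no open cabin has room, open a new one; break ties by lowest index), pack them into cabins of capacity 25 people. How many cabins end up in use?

  21 → cabin 1 (new)  [load 21/25]
  17 → cabin 2 (new)  [load 17/25]
  18 → cabin 3 (new)  [load 18/25]
  16 → cabin 4 (new)  [load 16/25]
  6 → cabin 3  [load 24/25]
  18 → cabin 5 (new)  [load 18/25]
  20 → cabin 6 (new)  [load 20/25]
  23 → cabin 7 (new)  [load 23/25]
  13 → cabin 8 (new)  [load 13/25]
  4 → cabin 1  [load 25/25]
  5 → cabin 6  [load 25/25]
  5 → cabin 5  [load 23/25]
8 cabins opened.

8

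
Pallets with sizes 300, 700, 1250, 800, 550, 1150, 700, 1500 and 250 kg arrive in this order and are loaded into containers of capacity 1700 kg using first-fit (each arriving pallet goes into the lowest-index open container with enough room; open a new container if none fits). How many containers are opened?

  300 → container 1 (new)  [load 300/1700]
  700 → container 1  [load 1000/1700]
  1250 → container 2 (new)  [load 1250/1700]
  800 → container 3 (new)  [load 800/1700]
  550 → container 1  [load 1550/1700]
  1150 → container 4 (new)  [load 1150/1700]
  700 → container 3  [load 1500/1700]
  1500 → container 5 (new)  [load 1500/1700]
  250 → container 2  [load 1500/1700]
5 containers opened.

5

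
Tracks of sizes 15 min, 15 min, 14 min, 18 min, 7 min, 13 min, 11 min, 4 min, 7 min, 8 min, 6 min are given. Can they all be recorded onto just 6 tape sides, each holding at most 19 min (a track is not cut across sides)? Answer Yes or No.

Total = 118 min; ⌈118/19⌉ = 7.
At least 7 tape sides are required, but only 6 are allowed.

No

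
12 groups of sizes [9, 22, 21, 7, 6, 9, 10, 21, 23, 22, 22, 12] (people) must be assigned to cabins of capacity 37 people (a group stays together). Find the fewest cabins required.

6

Total = 23 + 22 + 22 + 22 + 21 + 21 + 12 + 10 + 9 + 9 + 7 + 6 = 184 people.
Lower bound: ⌈184/37⌉ = 5 cabins.
Also, 6 groups each exceed 37/2 people, and no two of those can share a cabin, so at least 6 cabins are needed.
A packing using 6 cabins:
  cabin 1: 23 + 12 = 35
  cabin 2: 22 + 10 = 32
  cabin 3: 22 + 9 + 6 = 37
  cabin 4: 22 + 9 = 31
  cabin 5: 21 + 7 = 28
  cabin 6: 21 = 21
This matches the lower bound, so 6 is optimal.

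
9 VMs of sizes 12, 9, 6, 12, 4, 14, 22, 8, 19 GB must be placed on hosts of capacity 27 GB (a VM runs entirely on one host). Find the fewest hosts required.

Total = 22 + 19 + 14 + 12 + 12 + 9 + 8 + 6 + 4 = 106 GB.
Lower bound: ⌈106/27⌉ = 4 hosts.
A packing using 4 hosts:
  host 1: 22 + 4 = 26
  host 2: 19 + 8 = 27
  host 3: 14 + 12 = 26
  host 4: 12 + 9 + 6 = 27
This matches the lower bound, so 4 is optimal.

4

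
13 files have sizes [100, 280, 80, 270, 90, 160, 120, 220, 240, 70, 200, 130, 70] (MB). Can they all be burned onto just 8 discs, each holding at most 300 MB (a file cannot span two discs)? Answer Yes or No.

A valid assignment using 8 discs:
  disc 1: 280 = 280
  disc 2: 270 = 270
  disc 3: 240 = 240
  disc 4: 220 + 80 = 300
  disc 5: 200 + 100 = 300
  disc 6: 160 + 130 = 290
  disc 7: 120 + 90 + 70 = 280
  disc 8: 70 = 70
Every load is within 300 MB, so 8 discs suffice.

Yes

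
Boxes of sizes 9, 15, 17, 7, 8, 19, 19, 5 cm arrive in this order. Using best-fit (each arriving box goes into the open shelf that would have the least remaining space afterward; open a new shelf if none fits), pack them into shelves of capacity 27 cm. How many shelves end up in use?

  9 → shelf 1 (new)  [load 9/27]
  15 → shelf 1  [load 24/27]
  17 → shelf 2 (new)  [load 17/27]
  7 → shelf 2  [load 24/27]
  8 → shelf 3 (new)  [load 8/27]
  19 → shelf 3  [load 27/27]
  19 → shelf 4 (new)  [load 19/27]
  5 → shelf 4  [load 24/27]
4 shelves opened.

4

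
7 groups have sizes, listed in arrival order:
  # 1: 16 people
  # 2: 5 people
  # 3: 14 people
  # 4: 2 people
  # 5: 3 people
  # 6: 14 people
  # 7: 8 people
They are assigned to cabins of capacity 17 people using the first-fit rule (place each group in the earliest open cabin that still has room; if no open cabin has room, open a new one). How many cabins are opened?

5

  16 → cabin 1 (new)  [load 16/17]
  5 → cabin 2 (new)  [load 5/17]
  14 → cabin 3 (new)  [load 14/17]
  2 → cabin 2  [load 7/17]
  3 → cabin 2  [load 10/17]
  14 → cabin 4 (new)  [load 14/17]
  8 → cabin 5 (new)  [load 8/17]
5 cabins opened.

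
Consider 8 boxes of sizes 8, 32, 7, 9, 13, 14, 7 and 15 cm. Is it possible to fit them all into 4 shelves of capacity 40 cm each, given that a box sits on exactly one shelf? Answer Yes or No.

A valid assignment using 3 shelves:
  shelf 1: 32 + 8 = 40
  shelf 2: 15 + 14 + 9 = 38
  shelf 3: 13 + 7 + 7 = 27
That uses only 3 ≤ 4, so 4 shelves are enough.

Yes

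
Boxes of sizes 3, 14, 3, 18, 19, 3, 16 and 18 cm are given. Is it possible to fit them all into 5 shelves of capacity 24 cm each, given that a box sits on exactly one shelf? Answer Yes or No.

A valid assignment using 5 shelves:
  shelf 1: 19 + 3 = 22
  shelf 2: 18 + 3 + 3 = 24
  shelf 3: 18 = 18
  shelf 4: 16 = 16
  shelf 5: 14 = 14
Every load is within 24 cm, so 5 shelves suffice.

Yes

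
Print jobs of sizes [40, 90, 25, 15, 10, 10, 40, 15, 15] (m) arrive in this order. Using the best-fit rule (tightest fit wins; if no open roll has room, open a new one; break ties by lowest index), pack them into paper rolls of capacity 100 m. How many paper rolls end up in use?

3

  40 → roll 1 (new)  [load 40/100]
  90 → roll 2 (new)  [load 90/100]
  25 → roll 1  [load 65/100]
  15 → roll 1  [load 80/100]
  10 → roll 2  [load 100/100]
  10 → roll 1  [load 90/100]
  40 → roll 3 (new)  [load 40/100]
  15 → roll 3  [load 55/100]
  15 → roll 3  [load 70/100]
3 paper rolls opened.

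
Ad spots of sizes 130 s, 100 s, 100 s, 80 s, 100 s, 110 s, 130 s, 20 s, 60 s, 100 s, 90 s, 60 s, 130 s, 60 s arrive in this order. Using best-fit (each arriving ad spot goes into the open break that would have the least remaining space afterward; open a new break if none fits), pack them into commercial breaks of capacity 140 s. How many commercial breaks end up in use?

11

  130 → break 1 (new)  [load 130/140]
  100 → break 2 (new)  [load 100/140]
  100 → break 3 (new)  [load 100/140]
  80 → break 4 (new)  [load 80/140]
  100 → break 5 (new)  [load 100/140]
  110 → break 6 (new)  [load 110/140]
  130 → break 7 (new)  [load 130/140]
  20 → break 6  [load 130/140]
  60 → break 4  [load 140/140]
  100 → break 8 (new)  [load 100/140]
  90 → break 9 (new)  [load 90/140]
  60 → break 10 (new)  [load 60/140]
  130 → break 11 (new)  [load 130/140]
  60 → break 10  [load 120/140]
11 commercial breaks opened.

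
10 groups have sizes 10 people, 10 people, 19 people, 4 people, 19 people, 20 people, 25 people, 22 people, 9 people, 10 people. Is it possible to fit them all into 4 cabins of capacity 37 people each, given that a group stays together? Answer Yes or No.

No

Total = 148 people; ⌈148/37⌉ = 4.
5 groups each exceed half the capacity and cannot share a cabin, forcing at least 5 cabins.
At least 5 cabins are required, but only 4 are allowed.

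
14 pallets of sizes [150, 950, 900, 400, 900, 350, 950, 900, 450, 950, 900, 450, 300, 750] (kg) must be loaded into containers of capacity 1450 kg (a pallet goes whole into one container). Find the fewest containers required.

Total = 950 + 950 + 950 + 900 + 900 + 900 + 900 + 750 + 450 + 450 + 400 + 350 + 300 + 150 = 9300 kg.
Lower bound: ⌈9300/1450⌉ = 7 containers.
Also, 8 pallets each exceed 725 kg, and no two of those can share a container, so at least 8 containers are needed.
A packing using 8 containers:
  container 1: 950 + 450 = 1400
  container 2: 950 + 450 = 1400
  container 3: 950 + 400 = 1350
  container 4: 900 + 350 + 150 = 1400
  container 5: 900 + 300 = 1200
  container 6: 900 = 900
  container 7: 900 = 900
  container 8: 750 = 750
This matches the lower bound, so 8 is optimal.

8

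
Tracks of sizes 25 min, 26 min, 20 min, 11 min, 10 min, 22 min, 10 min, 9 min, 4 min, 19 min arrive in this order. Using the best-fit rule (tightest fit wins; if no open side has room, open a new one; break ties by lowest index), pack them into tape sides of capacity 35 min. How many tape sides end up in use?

5

  25 → side 1 (new)  [load 25/35]
  26 → side 2 (new)  [load 26/35]
  20 → side 3 (new)  [load 20/35]
  11 → side 3  [load 31/35]
  10 → side 1  [load 35/35]
  22 → side 4 (new)  [load 22/35]
  10 → side 4  [load 32/35]
  9 → side 2  [load 35/35]
  4 → side 3  [load 35/35]
  19 → side 5 (new)  [load 19/35]
5 tape sides opened.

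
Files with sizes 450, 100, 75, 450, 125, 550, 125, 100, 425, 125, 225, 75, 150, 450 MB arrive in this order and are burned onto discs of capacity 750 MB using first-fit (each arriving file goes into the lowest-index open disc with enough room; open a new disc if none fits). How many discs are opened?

5

  450 → disc 1 (new)  [load 450/750]
  100 → disc 1  [load 550/750]
  75 → disc 1  [load 625/750]
  450 → disc 2 (new)  [load 450/750]
  125 → disc 1  [load 750/750]
  550 → disc 3 (new)  [load 550/750]
  125 → disc 2  [load 575/750]
  100 → disc 2  [load 675/750]
  425 → disc 4 (new)  [load 425/750]
  125 → disc 3  [load 675/750]
  225 → disc 4  [load 650/750]
  75 → disc 2  [load 750/750]
  150 → disc 5 (new)  [load 150/750]
  450 → disc 5  [load 600/750]
5 discs opened.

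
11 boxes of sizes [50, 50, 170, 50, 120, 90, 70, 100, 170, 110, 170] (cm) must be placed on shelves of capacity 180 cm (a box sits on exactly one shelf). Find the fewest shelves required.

Total = 170 + 170 + 170 + 120 + 110 + 100 + 90 + 70 + 50 + 50 + 50 = 1150 cm.
Lower bound: ⌈1150/180⌉ = 7 shelves.
A packing using 7 shelves:
  shelf 1: 170 = 170
  shelf 2: 170 = 170
  shelf 3: 170 = 170
  shelf 4: 120 + 50 = 170
  shelf 5: 110 + 70 = 180
  shelf 6: 100 + 50 = 150
  shelf 7: 90 + 50 = 140
This matches the lower bound, so 7 is optimal.

7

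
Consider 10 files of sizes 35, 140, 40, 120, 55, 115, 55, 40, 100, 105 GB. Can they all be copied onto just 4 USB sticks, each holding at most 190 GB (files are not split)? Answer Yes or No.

No

Total = 805 GB; ⌈805/190⌉ = 5.
At least 5 USB sticks are required, but only 4 are allowed.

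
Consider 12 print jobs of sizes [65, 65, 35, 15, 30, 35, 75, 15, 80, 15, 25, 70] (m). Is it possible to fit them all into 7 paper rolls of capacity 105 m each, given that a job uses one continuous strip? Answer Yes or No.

A valid assignment using 6 paper rolls:
  roll 1: 80 + 25 = 105
  roll 2: 75 + 30 = 105
  roll 3: 70 + 35 = 105
  roll 4: 65 + 35 = 100
  roll 5: 65 + 15 + 15 = 95
  roll 6: 15 = 15
That uses only 6 ≤ 7, so 7 paper rolls are enough.

Yes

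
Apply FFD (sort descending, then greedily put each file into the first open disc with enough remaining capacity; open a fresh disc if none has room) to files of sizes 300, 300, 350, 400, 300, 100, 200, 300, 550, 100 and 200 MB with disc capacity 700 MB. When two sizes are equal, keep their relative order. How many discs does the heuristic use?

Sorted descending: 550, 400, 350, 300, 300, 300, 300, 200, 200, 100, 100.
  550 → disc 1 (new)  [load 550/700]
  400 → disc 2 (new)  [load 400/700]
  350 → disc 3 (new)  [load 350/700]
  300 → disc 2  [load 700/700]
  300 → disc 3  [load 650/700]
  300 → disc 4 (new)  [load 300/700]
  300 → disc 4  [load 600/700]
  200 → disc 5 (new)  [load 200/700]
  200 → disc 5  [load 400/700]
  100 → disc 1  [load 650/700]
  100 → disc 4  [load 700/700]
5 discs opened.

5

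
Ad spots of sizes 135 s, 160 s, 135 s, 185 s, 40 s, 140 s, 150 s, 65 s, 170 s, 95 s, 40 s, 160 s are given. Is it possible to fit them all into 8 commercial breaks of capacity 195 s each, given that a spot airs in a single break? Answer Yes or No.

Total = 1475 s; ⌈1475/195⌉ = 8.
The bound of 8 does not rule out 8, but exhaustive search shows no assignment into 8 commercial breaks of capacity 195 s exists — the minimum is 9.

No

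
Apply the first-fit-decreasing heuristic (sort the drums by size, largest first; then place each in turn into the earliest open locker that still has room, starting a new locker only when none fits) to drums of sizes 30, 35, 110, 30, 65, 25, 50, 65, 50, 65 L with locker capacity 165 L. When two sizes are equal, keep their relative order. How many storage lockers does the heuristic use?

4

Sorted descending: 110, 65, 65, 65, 50, 50, 35, 30, 30, 25.
  110 → locker 1 (new)  [load 110/165]
  65 → locker 2 (new)  [load 65/165]
  65 → locker 2  [load 130/165]
  65 → locker 3 (new)  [load 65/165]
  50 → locker 1  [load 160/165]
  50 → locker 3  [load 115/165]
  35 → locker 2  [load 165/165]
  30 → locker 3  [load 145/165]
  30 → locker 4 (new)  [load 30/165]
  25 → locker 4  [load 55/165]
4 storage lockers opened.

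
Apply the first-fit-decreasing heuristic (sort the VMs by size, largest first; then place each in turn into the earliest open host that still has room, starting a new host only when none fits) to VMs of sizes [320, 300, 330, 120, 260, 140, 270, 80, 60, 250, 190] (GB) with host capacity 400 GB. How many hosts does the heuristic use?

7

Sorted descending: 330, 320, 300, 270, 260, 250, 190, 140, 120, 80, 60.
  330 → host 1 (new)  [load 330/400]
  320 → host 2 (new)  [load 320/400]
  300 → host 3 (new)  [load 300/400]
  270 → host 4 (new)  [load 270/400]
  260 → host 5 (new)  [load 260/400]
  250 → host 6 (new)  [load 250/400]
  190 → host 7 (new)  [load 190/400]
  140 → host 5  [load 400/400]
  120 → host 4  [load 390/400]
  80 → host 2  [load 400/400]
  60 → host 1  [load 390/400]
7 hosts opened.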